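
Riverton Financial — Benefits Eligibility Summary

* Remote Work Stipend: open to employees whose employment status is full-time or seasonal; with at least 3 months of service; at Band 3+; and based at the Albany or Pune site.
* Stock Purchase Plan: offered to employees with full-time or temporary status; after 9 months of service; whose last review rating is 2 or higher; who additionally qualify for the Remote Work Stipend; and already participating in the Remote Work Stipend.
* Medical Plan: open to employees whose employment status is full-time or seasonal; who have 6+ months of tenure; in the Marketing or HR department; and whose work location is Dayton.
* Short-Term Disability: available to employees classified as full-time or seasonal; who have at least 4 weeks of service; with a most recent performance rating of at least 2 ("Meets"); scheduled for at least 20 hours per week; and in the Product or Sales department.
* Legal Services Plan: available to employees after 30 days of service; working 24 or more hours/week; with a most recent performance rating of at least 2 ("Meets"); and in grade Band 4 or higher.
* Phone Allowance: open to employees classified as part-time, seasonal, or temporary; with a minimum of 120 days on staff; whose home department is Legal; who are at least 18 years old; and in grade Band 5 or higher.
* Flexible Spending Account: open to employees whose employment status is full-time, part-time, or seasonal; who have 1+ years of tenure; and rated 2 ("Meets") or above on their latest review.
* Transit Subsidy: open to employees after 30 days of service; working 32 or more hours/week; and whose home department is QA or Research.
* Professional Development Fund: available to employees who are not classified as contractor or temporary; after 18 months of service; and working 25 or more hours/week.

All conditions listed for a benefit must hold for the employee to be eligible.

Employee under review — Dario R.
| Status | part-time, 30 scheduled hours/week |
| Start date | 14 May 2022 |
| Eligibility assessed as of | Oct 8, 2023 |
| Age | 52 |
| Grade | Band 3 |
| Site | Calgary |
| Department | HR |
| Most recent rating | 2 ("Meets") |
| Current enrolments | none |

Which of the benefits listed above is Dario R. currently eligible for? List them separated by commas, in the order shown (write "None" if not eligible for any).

Service from 14 May 2022 to Oct 8, 2023: 512 days.
Remote Work Stipend — status part-time ✗ (requires full-time or seasonal) → not eligible.
Stock Purchase Plan — status part-time ✗ (requires full-time or temporary) → not eligible.
Medical Plan — status part-time ✗ (requires full-time or seasonal) → not eligible.
Short-Term Disability — status part-time ✗ (requires full-time or seasonal) → not eligible.
Legal Services Plan — service 512 days ≥ 30 days ✓; 30 hrs/wk ≥ 24 ✓; rating 2 ≥ 2 ✓; grade Band 3 < Band 4 ✗ → not eligible.
Phone Allowance — status part-time ✓; service 512 days ≥ 120 days ✓; dept HR ✗ → not eligible.
Flexible Spending Account — status part-time ✓; service 512 days ≥ 1 year (≈365 days) ✓; rating 2 ≥ 2 ✓ → eligible.
Transit Subsidy — service 512 days ≥ 30 days ✓; 30 hrs/wk < 32 ✗ → not eligible.
Professional Development Fund — status part-time ✓ (not excluded); service 512 days < 18 months (≈540 days) ✗ → not eligible.

Flexible Spending Account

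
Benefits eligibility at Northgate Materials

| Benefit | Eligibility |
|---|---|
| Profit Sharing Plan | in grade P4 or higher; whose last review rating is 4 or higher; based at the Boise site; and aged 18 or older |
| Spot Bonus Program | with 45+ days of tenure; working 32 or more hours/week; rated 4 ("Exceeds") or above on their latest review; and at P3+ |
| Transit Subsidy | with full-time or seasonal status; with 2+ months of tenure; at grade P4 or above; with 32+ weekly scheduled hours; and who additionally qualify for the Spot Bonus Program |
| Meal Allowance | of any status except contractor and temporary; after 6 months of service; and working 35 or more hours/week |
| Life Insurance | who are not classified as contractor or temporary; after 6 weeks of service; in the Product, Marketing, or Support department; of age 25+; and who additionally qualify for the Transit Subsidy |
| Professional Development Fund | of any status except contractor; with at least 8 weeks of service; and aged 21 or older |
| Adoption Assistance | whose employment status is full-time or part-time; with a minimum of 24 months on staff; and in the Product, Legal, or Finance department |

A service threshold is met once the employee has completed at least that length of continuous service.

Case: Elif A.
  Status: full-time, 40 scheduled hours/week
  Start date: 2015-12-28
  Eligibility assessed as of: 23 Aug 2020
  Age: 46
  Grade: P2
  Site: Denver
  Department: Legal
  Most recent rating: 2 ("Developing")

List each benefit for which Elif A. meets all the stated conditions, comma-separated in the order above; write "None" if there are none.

Service from 2015-12-28 to 23 Aug 2020: 1700 days.
Profit Sharing Plan — grade P2 < P4 ✗ → not eligible.
Spot Bonus Program — service 1700 days ≥ 45 days ✓; 40 hrs/wk ≥ 32 ✓; rating 2 < 4 ✗ → not eligible.
Transit Subsidy — status full-time ✓; service 1700 days ≥ 2 months (≈60 days) ✓; grade P2 < P4 ✗ → not eligible.
Meal Allowance — status full-time ✓ (not excluded); service 1700 days ≥ 6 months (≈180 days) ✓; 40 hrs/wk ≥ 35 ✓ → eligible.
Life Insurance — status full-time ✓ (not excluded); service 1700 days ≥ 6 weeks (≈42 days) ✓; dept Legal ✗ → not eligible.
Professional Development Fund — status full-time ✓ (not excluded); service 1700 days ≥ 8 weeks (≈56 days) ✓; age 46 ≥ 21 ✓ → eligible.
Adoption Assistance — status full-time ✓; service 1700 days ≥ 24 months (≈720 days) ✓; dept Legal ✓ → eligible.

Meal Allowance, Professional Development Fund, Adoption Assistance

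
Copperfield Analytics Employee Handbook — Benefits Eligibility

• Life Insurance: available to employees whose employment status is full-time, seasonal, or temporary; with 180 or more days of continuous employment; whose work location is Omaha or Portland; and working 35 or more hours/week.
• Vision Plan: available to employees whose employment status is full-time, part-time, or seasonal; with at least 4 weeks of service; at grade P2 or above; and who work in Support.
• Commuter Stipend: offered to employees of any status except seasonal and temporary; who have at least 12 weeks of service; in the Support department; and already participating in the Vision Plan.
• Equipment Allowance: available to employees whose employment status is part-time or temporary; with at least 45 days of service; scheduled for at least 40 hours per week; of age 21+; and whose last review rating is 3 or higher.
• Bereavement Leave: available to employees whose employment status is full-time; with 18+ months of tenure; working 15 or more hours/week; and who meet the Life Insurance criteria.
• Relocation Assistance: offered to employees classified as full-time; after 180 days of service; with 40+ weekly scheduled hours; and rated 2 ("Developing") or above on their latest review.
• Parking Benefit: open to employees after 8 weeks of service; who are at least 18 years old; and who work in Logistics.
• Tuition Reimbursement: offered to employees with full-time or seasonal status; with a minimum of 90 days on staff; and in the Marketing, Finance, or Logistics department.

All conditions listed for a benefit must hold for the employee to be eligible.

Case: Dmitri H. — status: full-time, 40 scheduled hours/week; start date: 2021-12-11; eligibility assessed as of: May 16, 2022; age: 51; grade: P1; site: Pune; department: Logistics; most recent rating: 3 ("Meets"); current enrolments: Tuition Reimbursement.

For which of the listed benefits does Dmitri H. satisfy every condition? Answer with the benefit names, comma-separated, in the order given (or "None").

Parking Benefit, Tuition Reimbursement

Service from 2021-12-11 to May 16, 2022: 156 days.
Life Insurance — status full-time ✓; service 156 days < 180 days ✗ → not eligible.
Vision Plan — status full-time ✓; service 156 days ≥ 4 weeks (≈28 days) ✓; grade P1 < P2 ✗ → not eligible.
Commuter Stipend — status full-time ✓ (not excluded); service 156 days ≥ 12 weeks (≈84 days) ✓; dept Logistics ✗ → not eligible.
Equipment Allowance — status full-time ✗ (requires part-time or temporary) → not eligible.
Bereavement Leave — status full-time ✓; service 156 days < 18 months (≈540 days) ✗ → not eligible.
Relocation Assistance — status full-time ✓; service 156 days < 180 days ✗ → not eligible.
Parking Benefit — service 156 days ≥ 8 weeks (≈56 days) ✓; age 51 ≥ 18 ✓; dept Logistics ✓ → eligible.
Tuition Reimbursement — status full-time ✓; service 156 days ≥ 90 days ✓; dept Logistics ✓ → eligible.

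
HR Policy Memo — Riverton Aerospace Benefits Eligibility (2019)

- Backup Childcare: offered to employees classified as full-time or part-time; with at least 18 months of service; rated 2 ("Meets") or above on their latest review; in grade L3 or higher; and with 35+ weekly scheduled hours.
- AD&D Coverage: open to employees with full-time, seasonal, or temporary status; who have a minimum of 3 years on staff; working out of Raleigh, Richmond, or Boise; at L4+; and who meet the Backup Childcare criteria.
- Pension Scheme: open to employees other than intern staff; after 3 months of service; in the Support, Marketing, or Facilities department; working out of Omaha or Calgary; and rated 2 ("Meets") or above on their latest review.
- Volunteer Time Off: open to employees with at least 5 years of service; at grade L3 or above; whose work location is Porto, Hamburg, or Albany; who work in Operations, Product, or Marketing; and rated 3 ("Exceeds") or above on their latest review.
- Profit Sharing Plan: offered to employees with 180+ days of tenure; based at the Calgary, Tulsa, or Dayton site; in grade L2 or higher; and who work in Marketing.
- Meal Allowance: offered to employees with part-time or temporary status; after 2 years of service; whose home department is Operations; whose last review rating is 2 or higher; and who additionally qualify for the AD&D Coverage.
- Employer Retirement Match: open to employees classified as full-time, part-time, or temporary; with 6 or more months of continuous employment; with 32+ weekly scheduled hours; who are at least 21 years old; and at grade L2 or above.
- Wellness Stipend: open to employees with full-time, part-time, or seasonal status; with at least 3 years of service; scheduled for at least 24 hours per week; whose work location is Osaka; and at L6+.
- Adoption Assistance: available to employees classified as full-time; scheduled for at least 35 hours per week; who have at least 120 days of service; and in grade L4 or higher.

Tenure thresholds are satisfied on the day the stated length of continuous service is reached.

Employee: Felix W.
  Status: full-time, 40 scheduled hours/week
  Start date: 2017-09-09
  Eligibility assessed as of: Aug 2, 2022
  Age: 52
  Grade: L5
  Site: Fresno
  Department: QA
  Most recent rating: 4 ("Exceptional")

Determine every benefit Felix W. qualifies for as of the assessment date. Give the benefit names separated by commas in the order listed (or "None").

Service from 2017-09-09 to Aug 2, 2022: 1788 days.
Backup Childcare — status full-time ✓; service 1788 days ≥ 18 months (≈540 days) ✓; rating 4 ≥ 2 ✓; grade L5 ≥ L3 ✓; 40 hrs/wk ≥ 35 ✓ → eligible.
AD&D Coverage — status full-time ✓; service 1788 days ≥ 3 years (≈1095 days) ✓; site Fresno ✗ (not Raleigh, Richmond, or Boise) → not eligible.
Pension Scheme — status full-time ✓ (not excluded); service 1788 days ≥ 3 months (≈90 days) ✓; dept QA ✗ → not eligible.
Volunteer Time Off — service 1788 days < 5 years (≈1825 days) ✗ → not eligible.
Profit Sharing Plan — service 1788 days ≥ 180 days ✓; site Fresno ✗ (not Calgary, Tulsa, or Dayton) → not eligible.
Meal Allowance — status full-time ✗ (requires part-time or temporary) → not eligible.
Employer Retirement Match — status full-time ✓; service 1788 days ≥ 6 months (≈180 days) ✓; 40 hrs/wk ≥ 32 ✓; age 52 ≥ 21 ✓; grade L5 ≥ L2 ✓ → eligible.
Wellness Stipend — status full-time ✓; service 1788 days ≥ 3 years (≈1095 days) ✓; 40 hrs/wk ≥ 24 ✓; site Fresno ✗ (not Osaka) → not eligible.
Adoption Assistance — status full-time ✓; 40 hrs/wk ≥ 35 ✓; service 1788 days ≥ 120 days ✓; grade L5 ≥ L4 ✓ → eligible.

Backup Childcare, Employer Retirement Match, Adoption Assistance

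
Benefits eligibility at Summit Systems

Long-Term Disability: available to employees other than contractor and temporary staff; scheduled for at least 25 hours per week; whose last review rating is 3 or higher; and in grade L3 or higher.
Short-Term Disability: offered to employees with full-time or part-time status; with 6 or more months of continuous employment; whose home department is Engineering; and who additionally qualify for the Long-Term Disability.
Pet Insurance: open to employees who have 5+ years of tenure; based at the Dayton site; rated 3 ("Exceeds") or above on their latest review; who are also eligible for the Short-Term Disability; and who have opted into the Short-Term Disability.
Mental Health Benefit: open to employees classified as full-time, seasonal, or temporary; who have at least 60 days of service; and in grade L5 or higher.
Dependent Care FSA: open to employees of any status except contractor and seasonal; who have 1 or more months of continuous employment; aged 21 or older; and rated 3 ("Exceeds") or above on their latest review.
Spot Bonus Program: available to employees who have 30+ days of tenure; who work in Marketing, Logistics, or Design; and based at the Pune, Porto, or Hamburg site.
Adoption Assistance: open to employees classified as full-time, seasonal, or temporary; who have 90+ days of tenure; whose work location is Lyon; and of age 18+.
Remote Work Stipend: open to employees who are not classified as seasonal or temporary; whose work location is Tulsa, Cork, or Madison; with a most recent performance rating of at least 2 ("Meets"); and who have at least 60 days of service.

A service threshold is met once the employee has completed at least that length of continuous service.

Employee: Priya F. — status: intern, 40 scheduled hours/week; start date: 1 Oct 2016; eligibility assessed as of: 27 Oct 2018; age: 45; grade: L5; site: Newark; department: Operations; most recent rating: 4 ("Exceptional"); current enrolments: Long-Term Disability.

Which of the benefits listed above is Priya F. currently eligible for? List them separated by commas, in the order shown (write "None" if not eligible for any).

Long-Term Disability, Dependent Care FSA

Service from 1 Oct 2016 to 27 Oct 2018: 756 days.
Long-Term Disability — status intern ✓ (not excluded); 40 hrs/wk ≥ 25 ✓; rating 4 ≥ 3 ✓; grade L5 ≥ L3 ✓ → eligible.
Short-Term Disability — status intern ✗ (requires full-time or part-time) → not eligible.
Pet Insurance — service 756 days < 5 years (≈1825 days) ✗ → not eligible.
Mental Health Benefit — status intern ✗ (requires full-time, seasonal, or temporary) → not eligible.
Dependent Care FSA — status intern ✓ (not excluded); service 756 days ≥ 1 month (≈30 days) ✓; age 45 ≥ 21 ✓; rating 4 ≥ 3 ✓ → eligible.
Spot Bonus Program — service 756 days ≥ 30 days ✓; dept Operations ✗ → not eligible.
Adoption Assistance — status intern ✗ (requires full-time, seasonal, or temporary) → not eligible.
Remote Work Stipend — status intern ✓ (not excluded); site Newark ✗ (not Tulsa, Cork, or Madison) → not eligible.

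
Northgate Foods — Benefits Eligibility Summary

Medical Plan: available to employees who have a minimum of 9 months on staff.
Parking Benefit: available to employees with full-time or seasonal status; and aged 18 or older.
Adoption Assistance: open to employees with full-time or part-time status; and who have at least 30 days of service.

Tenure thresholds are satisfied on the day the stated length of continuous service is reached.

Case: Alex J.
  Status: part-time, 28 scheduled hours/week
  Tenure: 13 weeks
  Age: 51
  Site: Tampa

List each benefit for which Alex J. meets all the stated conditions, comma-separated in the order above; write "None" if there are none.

Adoption Assistance

Medical Plan — service 13 weeks < 9 months (≈270 days) ✗ → not eligible.
Parking Benefit — status part-time ✗ (requires full-time or seasonal) → not eligible.
Adoption Assistance — status part-time ✓; service 13 weeks ≥ 30 days ✓ → eligible.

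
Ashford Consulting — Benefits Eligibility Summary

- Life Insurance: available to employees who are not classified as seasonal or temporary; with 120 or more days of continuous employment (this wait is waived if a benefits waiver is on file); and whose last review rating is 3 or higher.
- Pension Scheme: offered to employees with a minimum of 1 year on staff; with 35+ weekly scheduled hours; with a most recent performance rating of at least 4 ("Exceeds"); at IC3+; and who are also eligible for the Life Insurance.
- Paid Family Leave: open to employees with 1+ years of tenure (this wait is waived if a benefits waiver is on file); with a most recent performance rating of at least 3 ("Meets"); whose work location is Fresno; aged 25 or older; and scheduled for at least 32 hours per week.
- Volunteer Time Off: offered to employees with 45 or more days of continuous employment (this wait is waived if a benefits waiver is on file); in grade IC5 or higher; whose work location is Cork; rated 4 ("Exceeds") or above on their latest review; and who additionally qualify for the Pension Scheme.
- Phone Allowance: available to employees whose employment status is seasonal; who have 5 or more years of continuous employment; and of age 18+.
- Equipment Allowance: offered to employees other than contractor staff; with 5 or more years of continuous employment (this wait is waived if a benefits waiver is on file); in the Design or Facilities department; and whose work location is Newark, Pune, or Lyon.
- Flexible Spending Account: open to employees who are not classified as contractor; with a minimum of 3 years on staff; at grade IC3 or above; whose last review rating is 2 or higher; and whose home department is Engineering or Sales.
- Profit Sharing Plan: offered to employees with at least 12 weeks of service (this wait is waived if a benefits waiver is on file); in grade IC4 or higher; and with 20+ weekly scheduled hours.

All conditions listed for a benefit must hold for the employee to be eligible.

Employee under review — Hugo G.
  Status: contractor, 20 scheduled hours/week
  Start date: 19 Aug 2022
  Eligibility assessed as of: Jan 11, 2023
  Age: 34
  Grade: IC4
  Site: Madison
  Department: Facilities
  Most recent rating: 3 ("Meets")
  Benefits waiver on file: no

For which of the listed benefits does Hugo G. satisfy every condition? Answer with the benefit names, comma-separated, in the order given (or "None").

Life Insurance, Profit Sharing Plan

Service from 19 Aug 2022 to Jan 11, 2023: 145 days.
Life Insurance — status contractor ✓ (not excluded); no waiver, service 145 days ≥ 120 days ✓; rating 3 ≥ 3 ✓ → eligible.
Pension Scheme — service 145 days < 1 year (≈365 days) ✗ → not eligible.
Paid Family Leave — no waiver, service 145 days < 1 year (≈365 days) ✗ → not eligible.
Volunteer Time Off — no waiver, service 145 days ≥ 45 days ✓; grade IC4 < IC5 ✗ → not eligible.
Phone Allowance — status contractor ✗ (requires seasonal) → not eligible.
Equipment Allowance — status contractor ✗ (excluded) → not eligible.
Flexible Spending Account — status contractor ✗ (excluded) → not eligible.
Profit Sharing Plan — no waiver, service 145 days ≥ 12 weeks (≈84 days) ✓; grade IC4 ≥ IC4 ✓; 20 hrs/wk ≥ 20 ✓ → eligible.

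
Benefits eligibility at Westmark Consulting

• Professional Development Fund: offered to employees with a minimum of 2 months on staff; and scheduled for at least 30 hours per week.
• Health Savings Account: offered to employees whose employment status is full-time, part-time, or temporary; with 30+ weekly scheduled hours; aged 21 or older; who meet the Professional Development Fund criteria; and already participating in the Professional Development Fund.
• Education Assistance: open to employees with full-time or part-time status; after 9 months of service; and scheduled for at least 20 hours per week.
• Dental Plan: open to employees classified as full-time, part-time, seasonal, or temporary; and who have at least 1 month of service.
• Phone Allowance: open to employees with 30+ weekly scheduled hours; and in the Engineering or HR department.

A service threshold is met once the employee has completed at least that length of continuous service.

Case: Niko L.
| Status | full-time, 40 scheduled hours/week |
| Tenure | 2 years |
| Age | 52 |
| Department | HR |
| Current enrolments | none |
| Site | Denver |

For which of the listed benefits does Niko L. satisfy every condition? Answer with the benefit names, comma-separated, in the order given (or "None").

Professional Development Fund, Education Assistance, Dental Plan, Phone Allowance

Professional Development Fund — service 2 years ≥ 2 months (≈60 days) ✓; 40 hrs/wk ≥ 30 ✓ → eligible.
Health Savings Account — status full-time ✓; 40 hrs/wk ≥ 30 ✓; age 52 ≥ 21 ✓; eligible for Professional Development Fund ✓; not enrolled in Professional Development Fund ✗ → not eligible.
Education Assistance — status full-time ✓; service 2 years ≥ 9 months (≈270 days) ✓; 40 hrs/wk ≥ 20 ✓ → eligible.
Dental Plan — status full-time ✓; service 2 years ≥ 1 month (≈30 days) ✓ → eligible.
Phone Allowance — 40 hrs/wk ≥ 30 ✓; dept HR ✓ → eligible.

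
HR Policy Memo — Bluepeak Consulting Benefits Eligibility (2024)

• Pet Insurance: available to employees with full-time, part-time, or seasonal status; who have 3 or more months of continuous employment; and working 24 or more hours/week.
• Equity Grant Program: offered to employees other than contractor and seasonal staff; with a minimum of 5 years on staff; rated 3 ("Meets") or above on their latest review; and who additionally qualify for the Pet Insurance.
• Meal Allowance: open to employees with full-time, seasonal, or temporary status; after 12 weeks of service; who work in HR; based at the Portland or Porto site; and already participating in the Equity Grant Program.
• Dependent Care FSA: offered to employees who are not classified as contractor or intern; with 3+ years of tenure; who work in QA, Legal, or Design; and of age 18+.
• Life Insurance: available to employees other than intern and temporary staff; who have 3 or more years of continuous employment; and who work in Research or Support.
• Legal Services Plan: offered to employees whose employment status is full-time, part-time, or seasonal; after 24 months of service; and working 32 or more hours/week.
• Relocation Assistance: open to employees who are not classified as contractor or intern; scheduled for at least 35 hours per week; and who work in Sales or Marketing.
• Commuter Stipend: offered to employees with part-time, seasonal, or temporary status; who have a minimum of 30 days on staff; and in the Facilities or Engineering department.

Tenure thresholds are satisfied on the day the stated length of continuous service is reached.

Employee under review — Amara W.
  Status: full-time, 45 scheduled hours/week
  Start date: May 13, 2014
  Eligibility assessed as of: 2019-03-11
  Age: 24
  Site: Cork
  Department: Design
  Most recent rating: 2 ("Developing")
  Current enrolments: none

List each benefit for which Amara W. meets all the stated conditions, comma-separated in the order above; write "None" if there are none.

Service from May 13, 2014 to 2019-03-11: 1763 days.
Pet Insurance — status full-time ✓; service 1763 days ≥ 3 months (≈90 days) ✓; 45 hrs/wk ≥ 24 ✓ → eligible.
Equity Grant Program — status full-time ✓ (not excluded); service 1763 days < 5 years (≈1825 days) ✗ → not eligible.
Meal Allowance — status full-time ✓; service 1763 days ≥ 12 weeks (≈84 days) ✓; dept Design ✗ → not eligible.
Dependent Care FSA — status full-time ✓ (not excluded); service 1763 days ≥ 3 years (≈1095 days) ✓; dept Design ✓; age 24 ≥ 18 ✓ → eligible.
Life Insurance — status full-time ✓ (not excluded); service 1763 days ≥ 3 years (≈1095 days) ✓; dept Design ✗ → not eligible.
Legal Services Plan — status full-time ✓; service 1763 days ≥ 24 months (≈720 days) ✓; 45 hrs/wk ≥ 32 ✓ → eligible.
Relocation Assistance — status full-time ✓ (not excluded); 45 hrs/wk ≥ 35 ✓; dept Design ✗ → not eligible.
Commuter Stipend — status full-time ✗ (requires part-time, seasonal, or temporary) → not eligible.

Pet Insurance, Dependent Care FSA, Legal Services Plan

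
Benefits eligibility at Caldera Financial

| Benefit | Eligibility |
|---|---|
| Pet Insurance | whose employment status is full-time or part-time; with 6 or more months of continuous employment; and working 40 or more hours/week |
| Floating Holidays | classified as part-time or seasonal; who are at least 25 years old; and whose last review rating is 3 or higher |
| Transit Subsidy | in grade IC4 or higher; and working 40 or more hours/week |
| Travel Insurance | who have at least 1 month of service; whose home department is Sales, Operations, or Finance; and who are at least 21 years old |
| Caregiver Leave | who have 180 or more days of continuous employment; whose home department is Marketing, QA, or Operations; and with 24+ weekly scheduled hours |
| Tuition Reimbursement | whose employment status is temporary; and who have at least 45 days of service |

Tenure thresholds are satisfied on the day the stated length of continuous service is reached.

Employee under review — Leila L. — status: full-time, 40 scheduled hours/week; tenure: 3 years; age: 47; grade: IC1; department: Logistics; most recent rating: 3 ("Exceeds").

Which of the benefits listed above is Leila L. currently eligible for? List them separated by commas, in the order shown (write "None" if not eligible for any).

Pet Insurance — status full-time ✓; service 3 years ≥ 6 months (≈180 days) ✓; 40 hrs/wk ≥ 40 ✓ → eligible.
Floating Holidays — status full-time ✗ (requires part-time or seasonal) → not eligible.
Transit Subsidy — grade IC1 < IC4 ✗ → not eligible.
Travel Insurance — service 3 years ≥ 1 month (≈30 days) ✓; dept Logistics ✗ → not eligible.
Caregiver Leave — service 3 years ≥ 180 days ✓; dept Logistics ✗ → not eligible.
Tuition Reimbursement — status full-time ✗ (requires temporary) → not eligible.

Pet Insurance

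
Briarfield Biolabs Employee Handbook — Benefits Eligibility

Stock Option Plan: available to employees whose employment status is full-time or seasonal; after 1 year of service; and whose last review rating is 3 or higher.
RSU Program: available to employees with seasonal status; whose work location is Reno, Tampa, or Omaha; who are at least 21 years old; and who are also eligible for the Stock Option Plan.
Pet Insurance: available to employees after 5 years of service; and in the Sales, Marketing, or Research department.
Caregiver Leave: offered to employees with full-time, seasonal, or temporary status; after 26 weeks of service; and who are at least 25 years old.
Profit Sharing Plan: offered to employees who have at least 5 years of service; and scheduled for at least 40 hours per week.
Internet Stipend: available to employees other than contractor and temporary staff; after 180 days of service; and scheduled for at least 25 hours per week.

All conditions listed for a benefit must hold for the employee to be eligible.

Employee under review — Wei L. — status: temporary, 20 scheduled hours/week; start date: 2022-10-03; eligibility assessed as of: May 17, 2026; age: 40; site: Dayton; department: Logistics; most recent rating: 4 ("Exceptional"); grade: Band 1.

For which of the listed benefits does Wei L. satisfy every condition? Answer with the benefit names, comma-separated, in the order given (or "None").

Caregiver Leave

Service from 2022-10-03 to May 17, 2026: 1322 days.
Stock Option Plan — status temporary ✗ (requires full-time or seasonal) → not eligible.
RSU Program — status temporary ✗ (requires seasonal) → not eligible.
Pet Insurance — service 1322 days < 5 years (≈1825 days) ✗ → not eligible.
Caregiver Leave — status temporary ✓; service 1322 days ≥ 26 weeks (≈182 days) ✓; age 40 ≥ 25 ✓ → eligible.
Profit Sharing Plan — service 1322 days < 5 years (≈1825 days) ✗ → not eligible.
Internet Stipend — status temporary ✗ (excluded) → not eligible.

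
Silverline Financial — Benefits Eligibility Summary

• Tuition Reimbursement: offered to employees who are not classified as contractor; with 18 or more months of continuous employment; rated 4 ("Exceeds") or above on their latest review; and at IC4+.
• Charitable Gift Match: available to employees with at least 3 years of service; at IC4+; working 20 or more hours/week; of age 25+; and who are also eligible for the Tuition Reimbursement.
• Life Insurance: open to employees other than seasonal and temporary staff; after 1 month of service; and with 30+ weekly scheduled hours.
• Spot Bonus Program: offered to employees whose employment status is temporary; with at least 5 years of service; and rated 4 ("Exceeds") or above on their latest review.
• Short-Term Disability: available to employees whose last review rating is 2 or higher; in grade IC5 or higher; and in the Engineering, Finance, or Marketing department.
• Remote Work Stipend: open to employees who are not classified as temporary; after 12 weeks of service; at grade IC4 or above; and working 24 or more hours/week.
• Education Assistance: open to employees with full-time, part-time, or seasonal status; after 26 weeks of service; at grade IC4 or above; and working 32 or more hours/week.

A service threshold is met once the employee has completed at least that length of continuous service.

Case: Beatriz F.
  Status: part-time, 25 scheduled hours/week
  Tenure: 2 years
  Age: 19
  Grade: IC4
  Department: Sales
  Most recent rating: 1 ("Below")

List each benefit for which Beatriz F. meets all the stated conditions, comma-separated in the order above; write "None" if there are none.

Tuition Reimbursement — status part-time ✓ (not excluded); service 2 years ≥ 18 months (≈540 days) ✓; rating 1 < 4 ✗ → not eligible.
Charitable Gift Match — service 2 years < 3 years ✗ → not eligible.
Life Insurance — status part-time ✓ (not excluded); service 2 years ≥ 1 month (≈30 days) ✓; 25 hrs/wk < 30 ✗ → not eligible.
Spot Bonus Program — status part-time ✗ (requires temporary) → not eligible.
Short-Term Disability — rating 1 < 2 ✗ → not eligible.
Remote Work Stipend — status part-time ✓ (not excluded); service 2 years ≥ 12 weeks (≈84 days) ✓; grade IC4 ≥ IC4 ✓; 25 hrs/wk ≥ 24 ✓ → eligible.
Education Assistance — status part-time ✓; service 2 years ≥ 26 weeks (≈182 days) ✓; grade IC4 ≥ IC4 ✓; 25 hrs/wk < 32 ✗ → not eligible.

Remote Work Stipend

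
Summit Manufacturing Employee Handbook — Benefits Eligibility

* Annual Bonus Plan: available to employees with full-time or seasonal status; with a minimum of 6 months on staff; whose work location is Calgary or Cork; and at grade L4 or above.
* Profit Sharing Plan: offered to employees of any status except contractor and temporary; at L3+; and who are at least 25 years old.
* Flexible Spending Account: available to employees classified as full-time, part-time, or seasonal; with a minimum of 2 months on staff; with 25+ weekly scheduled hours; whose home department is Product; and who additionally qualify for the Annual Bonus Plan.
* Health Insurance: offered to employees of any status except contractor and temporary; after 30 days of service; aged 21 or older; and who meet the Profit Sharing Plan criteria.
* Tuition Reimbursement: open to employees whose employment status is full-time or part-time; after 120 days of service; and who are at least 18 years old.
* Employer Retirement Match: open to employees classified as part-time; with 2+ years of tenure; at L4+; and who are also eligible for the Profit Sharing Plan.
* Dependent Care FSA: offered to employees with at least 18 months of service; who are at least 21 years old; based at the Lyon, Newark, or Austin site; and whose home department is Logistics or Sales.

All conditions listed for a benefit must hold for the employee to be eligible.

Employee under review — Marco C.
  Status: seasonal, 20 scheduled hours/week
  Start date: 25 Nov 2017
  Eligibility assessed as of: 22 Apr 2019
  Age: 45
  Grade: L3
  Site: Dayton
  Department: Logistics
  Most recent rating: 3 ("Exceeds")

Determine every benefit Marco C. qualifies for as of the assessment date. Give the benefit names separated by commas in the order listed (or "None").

Profit Sharing Plan, Health Insurance

Service from 25 Nov 2017 to 22 Apr 2019: 513 days.
Annual Bonus Plan — status seasonal ✓; service 513 days ≥ 6 months (≈180 days) ✓; site Dayton ✗ (not Calgary or Cork) → not eligible.
Profit Sharing Plan — status seasonal ✓ (not excluded); grade L3 ≥ L3 ✓; age 45 ≥ 25 ✓ → eligible.
Flexible Spending Account — status seasonal ✓; service 513 days ≥ 2 months (≈60 days) ✓; 20 hrs/wk < 25 ✗ → not eligible.
Health Insurance — status seasonal ✓ (not excluded); service 513 days ≥ 30 days ✓; age 45 ≥ 21 ✓; eligible for Profit Sharing Plan ✓ → eligible.
Tuition Reimbursement — status seasonal ✗ (requires full-time or part-time) → not eligible.
Employer Retirement Match — status seasonal ✗ (requires part-time) → not eligible.
Dependent Care FSA — service 513 days < 18 months (≈540 days) ✗ → not eligible.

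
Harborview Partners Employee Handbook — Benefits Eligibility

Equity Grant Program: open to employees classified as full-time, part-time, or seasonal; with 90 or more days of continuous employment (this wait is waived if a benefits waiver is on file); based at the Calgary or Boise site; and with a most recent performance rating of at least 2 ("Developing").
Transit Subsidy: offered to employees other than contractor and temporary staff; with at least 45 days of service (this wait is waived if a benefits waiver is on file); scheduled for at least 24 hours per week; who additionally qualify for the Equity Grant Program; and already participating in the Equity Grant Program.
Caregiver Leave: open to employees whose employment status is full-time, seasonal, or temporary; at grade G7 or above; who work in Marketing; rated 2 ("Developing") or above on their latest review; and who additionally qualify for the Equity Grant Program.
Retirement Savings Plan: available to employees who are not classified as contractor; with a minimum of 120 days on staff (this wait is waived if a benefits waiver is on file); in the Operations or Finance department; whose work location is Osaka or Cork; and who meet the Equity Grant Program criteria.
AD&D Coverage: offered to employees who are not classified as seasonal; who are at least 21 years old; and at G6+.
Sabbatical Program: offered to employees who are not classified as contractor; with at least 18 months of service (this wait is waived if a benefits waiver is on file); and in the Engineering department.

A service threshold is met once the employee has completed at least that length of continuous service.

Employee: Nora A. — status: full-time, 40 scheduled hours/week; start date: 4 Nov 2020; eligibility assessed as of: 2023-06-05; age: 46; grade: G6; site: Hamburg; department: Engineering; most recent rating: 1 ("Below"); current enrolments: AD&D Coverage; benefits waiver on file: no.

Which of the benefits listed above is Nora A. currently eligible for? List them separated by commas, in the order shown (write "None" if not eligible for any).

AD&D Coverage, Sabbatical Program

Service from 4 Nov 2020 to 2023-06-05: 943 days.
Equity Grant Program — status full-time ✓; no waiver, service 943 days ≥ 90 days ✓; site Hamburg ✗ (not Calgary or Boise) → not eligible.
Transit Subsidy — status full-time ✓ (not excluded); no waiver, service 943 days ≥ 45 days ✓; 40 hrs/wk ≥ 24 ✓; not eligible for Equity Grant Program ✗ → not eligible.
Caregiver Leave — status full-time ✓; grade G6 < G7 ✗ → not eligible.
Retirement Savings Plan — status full-time ✓ (not excluded); no waiver, service 943 days ≥ 120 days ✓; dept Engineering ✗ → not eligible.
AD&D Coverage — status full-time ✓ (not excluded); age 46 ≥ 21 ✓; grade G6 ≥ G6 ✓ → eligible.
Sabbatical Program — status full-time ✓ (not excluded); no waiver, service 943 days ≥ 18 months (≈540 days) ✓; dept Engineering ✓ → eligible.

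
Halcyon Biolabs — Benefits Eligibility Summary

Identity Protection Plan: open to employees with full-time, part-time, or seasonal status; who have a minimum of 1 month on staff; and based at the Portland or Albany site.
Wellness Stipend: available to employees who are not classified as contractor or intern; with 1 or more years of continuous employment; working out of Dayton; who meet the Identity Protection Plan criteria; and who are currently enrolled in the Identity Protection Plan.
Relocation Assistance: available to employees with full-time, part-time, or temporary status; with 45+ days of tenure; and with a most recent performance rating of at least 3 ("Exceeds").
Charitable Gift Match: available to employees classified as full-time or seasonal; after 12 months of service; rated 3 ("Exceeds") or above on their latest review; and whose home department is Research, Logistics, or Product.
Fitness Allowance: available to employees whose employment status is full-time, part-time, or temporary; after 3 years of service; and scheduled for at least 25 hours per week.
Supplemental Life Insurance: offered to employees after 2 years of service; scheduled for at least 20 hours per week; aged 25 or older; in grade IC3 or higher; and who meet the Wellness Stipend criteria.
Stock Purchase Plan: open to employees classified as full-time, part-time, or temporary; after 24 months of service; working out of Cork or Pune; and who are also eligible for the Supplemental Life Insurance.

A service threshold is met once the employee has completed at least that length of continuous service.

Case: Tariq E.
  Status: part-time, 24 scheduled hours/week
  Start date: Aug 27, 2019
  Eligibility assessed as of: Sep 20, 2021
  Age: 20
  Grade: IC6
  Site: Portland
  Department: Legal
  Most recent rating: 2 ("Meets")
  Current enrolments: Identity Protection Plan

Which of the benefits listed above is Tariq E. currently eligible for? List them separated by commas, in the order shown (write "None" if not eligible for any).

Identity Protection Plan

Service from Aug 27, 2019 to Sep 20, 2021: 755 days.
Identity Protection Plan — status part-time ✓; service 755 days ≥ 1 month (≈30 days) ✓; site Portland ✓ → eligible.
Wellness Stipend — status part-time ✓ (not excluded); service 755 days ≥ 1 year (≈365 days) ✓; site Portland ✗ (not Dayton) → not eligible.
Relocation Assistance — status part-time ✓; service 755 days ≥ 45 days ✓; rating 2 < 3 ✗ → not eligible.
Charitable Gift Match — status part-time ✗ (requires full-time or seasonal) → not eligible.
Fitness Allowance — status part-time ✓; service 755 days < 3 years (≈1095 days) ✗ → not eligible.
Supplemental Life Insurance — service 755 days ≥ 2 years (≈730 days) ✓; 24 hrs/wk ≥ 20 ✓; age 20 < 25 ✗ → not eligible.
Stock Purchase Plan — status part-time ✓; service 755 days ≥ 24 months (≈720 days) ✓; site Portland ✗ (not Cork or Pune) → not eligible.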